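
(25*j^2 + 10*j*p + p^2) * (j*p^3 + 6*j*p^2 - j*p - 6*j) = 25*j^3*p^3 + 150*j^3*p^2 - 25*j^3*p - 150*j^3 + 10*j^2*p^4 + 60*j^2*p^3 - 10*j^2*p^2 - 60*j^2*p + j*p^5 + 6*j*p^4 - j*p^3 - 6*j*p^2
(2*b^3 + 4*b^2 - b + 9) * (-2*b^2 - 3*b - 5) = -4*b^5 - 14*b^4 - 20*b^3 - 35*b^2 - 22*b - 45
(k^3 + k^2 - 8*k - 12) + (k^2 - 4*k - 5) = k^3 + 2*k^2 - 12*k - 17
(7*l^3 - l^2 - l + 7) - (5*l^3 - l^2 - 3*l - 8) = 2*l^3 + 2*l + 15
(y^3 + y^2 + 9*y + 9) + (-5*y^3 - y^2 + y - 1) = -4*y^3 + 10*y + 8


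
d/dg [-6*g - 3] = -6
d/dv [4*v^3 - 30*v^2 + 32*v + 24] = 12*v^2 - 60*v + 32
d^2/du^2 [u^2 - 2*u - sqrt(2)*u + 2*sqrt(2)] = 2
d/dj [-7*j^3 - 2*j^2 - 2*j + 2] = -21*j^2 - 4*j - 2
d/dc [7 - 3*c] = -3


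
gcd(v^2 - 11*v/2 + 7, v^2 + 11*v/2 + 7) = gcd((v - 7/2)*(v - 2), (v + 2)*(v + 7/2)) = 1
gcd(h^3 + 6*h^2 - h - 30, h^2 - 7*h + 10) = h - 2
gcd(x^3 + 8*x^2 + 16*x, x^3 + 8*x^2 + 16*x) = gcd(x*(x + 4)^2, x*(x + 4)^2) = x^3 + 8*x^2 + 16*x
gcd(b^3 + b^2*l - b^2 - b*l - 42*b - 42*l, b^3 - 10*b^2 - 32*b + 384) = b + 6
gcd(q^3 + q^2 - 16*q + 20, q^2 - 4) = q - 2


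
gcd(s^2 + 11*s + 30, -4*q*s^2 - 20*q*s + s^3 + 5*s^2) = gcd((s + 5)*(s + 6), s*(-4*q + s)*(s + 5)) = s + 5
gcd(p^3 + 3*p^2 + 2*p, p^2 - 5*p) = p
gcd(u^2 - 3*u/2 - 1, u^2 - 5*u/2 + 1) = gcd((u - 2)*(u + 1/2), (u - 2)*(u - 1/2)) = u - 2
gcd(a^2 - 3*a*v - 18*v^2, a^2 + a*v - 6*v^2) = a + 3*v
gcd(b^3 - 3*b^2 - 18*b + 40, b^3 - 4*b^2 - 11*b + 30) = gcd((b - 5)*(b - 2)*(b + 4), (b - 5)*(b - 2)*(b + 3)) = b^2 - 7*b + 10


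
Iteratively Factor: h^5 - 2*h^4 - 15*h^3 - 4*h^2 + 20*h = (h)*(h^4 - 2*h^3 - 15*h^2 - 4*h + 20) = h*(h - 5)*(h^3 + 3*h^2 - 4) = h*(h - 5)*(h + 2)*(h^2 + h - 2) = h*(h - 5)*(h + 2)^2*(h - 1)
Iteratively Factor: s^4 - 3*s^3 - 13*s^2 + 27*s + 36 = (s + 3)*(s^3 - 6*s^2 + 5*s + 12) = (s + 1)*(s + 3)*(s^2 - 7*s + 12) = (s - 4)*(s + 1)*(s + 3)*(s - 3)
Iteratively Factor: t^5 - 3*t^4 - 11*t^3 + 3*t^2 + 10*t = (t + 2)*(t^4 - 5*t^3 - t^2 + 5*t) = (t - 5)*(t + 2)*(t^3 - t) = (t - 5)*(t + 1)*(t + 2)*(t^2 - t) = (t - 5)*(t - 1)*(t + 1)*(t + 2)*(t)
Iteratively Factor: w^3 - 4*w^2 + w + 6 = (w - 2)*(w^2 - 2*w - 3) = (w - 2)*(w + 1)*(w - 3)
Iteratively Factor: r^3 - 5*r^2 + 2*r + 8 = (r + 1)*(r^2 - 6*r + 8) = (r - 2)*(r + 1)*(r - 4)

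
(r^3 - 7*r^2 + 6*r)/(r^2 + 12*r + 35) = r*(r^2 - 7*r + 6)/(r^2 + 12*r + 35)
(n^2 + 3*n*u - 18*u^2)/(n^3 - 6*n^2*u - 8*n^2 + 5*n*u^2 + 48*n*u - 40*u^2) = (n^2 + 3*n*u - 18*u^2)/(n^3 - 6*n^2*u - 8*n^2 + 5*n*u^2 + 48*n*u - 40*u^2)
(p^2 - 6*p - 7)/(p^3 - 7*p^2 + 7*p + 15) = (p - 7)/(p^2 - 8*p + 15)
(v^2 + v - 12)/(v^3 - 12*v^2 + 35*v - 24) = (v + 4)/(v^2 - 9*v + 8)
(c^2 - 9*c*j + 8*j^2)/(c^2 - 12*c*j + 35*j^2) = (c^2 - 9*c*j + 8*j^2)/(c^2 - 12*c*j + 35*j^2)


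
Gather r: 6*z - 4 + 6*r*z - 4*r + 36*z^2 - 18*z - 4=r*(6*z - 4) + 36*z^2 - 12*z - 8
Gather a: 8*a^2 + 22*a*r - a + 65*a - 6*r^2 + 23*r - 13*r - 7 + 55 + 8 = 8*a^2 + a*(22*r + 64) - 6*r^2 + 10*r + 56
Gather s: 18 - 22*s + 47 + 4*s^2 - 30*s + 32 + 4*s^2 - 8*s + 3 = 8*s^2 - 60*s + 100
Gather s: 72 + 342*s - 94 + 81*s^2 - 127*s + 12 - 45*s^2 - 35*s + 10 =36*s^2 + 180*s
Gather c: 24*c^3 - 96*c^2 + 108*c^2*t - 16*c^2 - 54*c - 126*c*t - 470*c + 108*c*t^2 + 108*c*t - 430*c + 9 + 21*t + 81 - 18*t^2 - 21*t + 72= 24*c^3 + c^2*(108*t - 112) + c*(108*t^2 - 18*t - 954) - 18*t^2 + 162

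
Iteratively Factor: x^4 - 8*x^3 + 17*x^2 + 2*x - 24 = (x - 2)*(x^3 - 6*x^2 + 5*x + 12) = (x - 2)*(x + 1)*(x^2 - 7*x + 12) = (x - 4)*(x - 2)*(x + 1)*(x - 3)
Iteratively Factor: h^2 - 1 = (h + 1)*(h - 1)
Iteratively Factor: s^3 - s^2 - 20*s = (s)*(s^2 - s - 20) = s*(s + 4)*(s - 5)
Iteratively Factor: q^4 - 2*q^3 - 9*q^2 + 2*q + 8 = (q - 1)*(q^3 - q^2 - 10*q - 8) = (q - 4)*(q - 1)*(q^2 + 3*q + 2) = (q - 4)*(q - 1)*(q + 2)*(q + 1)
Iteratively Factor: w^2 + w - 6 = (w + 3)*(w - 2)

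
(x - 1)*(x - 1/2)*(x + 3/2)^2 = x^4 + 3*x^3/2 - 7*x^2/4 - 15*x/8 + 9/8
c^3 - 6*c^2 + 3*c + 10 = (c - 5)*(c - 2)*(c + 1)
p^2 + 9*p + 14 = (p + 2)*(p + 7)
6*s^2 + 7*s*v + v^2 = (s + v)*(6*s + v)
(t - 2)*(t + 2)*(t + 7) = t^3 + 7*t^2 - 4*t - 28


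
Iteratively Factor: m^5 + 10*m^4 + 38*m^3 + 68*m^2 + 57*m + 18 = (m + 2)*(m^4 + 8*m^3 + 22*m^2 + 24*m + 9) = (m + 2)*(m + 3)*(m^3 + 5*m^2 + 7*m + 3) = (m + 1)*(m + 2)*(m + 3)*(m^2 + 4*m + 3) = (m + 1)*(m + 2)*(m + 3)^2*(m + 1)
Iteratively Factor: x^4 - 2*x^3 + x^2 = (x - 1)*(x^3 - x^2) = (x - 1)^2*(x^2) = x*(x - 1)^2*(x)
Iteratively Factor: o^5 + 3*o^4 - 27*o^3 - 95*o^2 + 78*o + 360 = (o - 5)*(o^4 + 8*o^3 + 13*o^2 - 30*o - 72) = (o - 5)*(o - 2)*(o^3 + 10*o^2 + 33*o + 36) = (o - 5)*(o - 2)*(o + 3)*(o^2 + 7*o + 12) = (o - 5)*(o - 2)*(o + 3)*(o + 4)*(o + 3)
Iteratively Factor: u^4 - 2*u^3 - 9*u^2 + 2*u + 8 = (u - 4)*(u^3 + 2*u^2 - u - 2) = (u - 4)*(u - 1)*(u^2 + 3*u + 2) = (u - 4)*(u - 1)*(u + 2)*(u + 1)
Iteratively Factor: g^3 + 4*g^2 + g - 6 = (g + 2)*(g^2 + 2*g - 3) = (g - 1)*(g + 2)*(g + 3)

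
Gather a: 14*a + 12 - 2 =14*a + 10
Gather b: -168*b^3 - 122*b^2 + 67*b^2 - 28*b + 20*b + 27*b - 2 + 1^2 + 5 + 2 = -168*b^3 - 55*b^2 + 19*b + 6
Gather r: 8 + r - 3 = r + 5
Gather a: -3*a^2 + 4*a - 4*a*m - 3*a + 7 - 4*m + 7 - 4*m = -3*a^2 + a*(1 - 4*m) - 8*m + 14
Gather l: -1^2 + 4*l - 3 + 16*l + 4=20*l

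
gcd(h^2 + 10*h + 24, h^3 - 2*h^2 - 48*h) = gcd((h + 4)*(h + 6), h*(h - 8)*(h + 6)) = h + 6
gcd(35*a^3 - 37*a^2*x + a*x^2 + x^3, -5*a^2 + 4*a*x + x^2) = -a + x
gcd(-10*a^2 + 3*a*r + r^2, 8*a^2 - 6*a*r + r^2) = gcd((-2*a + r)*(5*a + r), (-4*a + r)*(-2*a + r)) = -2*a + r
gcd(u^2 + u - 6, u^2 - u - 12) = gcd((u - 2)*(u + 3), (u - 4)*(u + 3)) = u + 3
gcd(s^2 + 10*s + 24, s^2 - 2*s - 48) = s + 6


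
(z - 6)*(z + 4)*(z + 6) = z^3 + 4*z^2 - 36*z - 144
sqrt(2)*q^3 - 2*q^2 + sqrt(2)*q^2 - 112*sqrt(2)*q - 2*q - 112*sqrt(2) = (q - 8*sqrt(2))*(q + 7*sqrt(2))*(sqrt(2)*q + sqrt(2))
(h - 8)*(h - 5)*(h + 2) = h^3 - 11*h^2 + 14*h + 80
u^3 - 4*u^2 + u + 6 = (u - 3)*(u - 2)*(u + 1)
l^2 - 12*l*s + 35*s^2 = (l - 7*s)*(l - 5*s)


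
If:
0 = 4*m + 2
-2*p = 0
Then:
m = -1/2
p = 0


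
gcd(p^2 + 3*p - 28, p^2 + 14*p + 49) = p + 7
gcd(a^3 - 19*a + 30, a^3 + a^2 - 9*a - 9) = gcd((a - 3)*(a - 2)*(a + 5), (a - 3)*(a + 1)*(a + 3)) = a - 3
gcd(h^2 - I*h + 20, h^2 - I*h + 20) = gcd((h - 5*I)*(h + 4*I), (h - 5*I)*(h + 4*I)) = h^2 - I*h + 20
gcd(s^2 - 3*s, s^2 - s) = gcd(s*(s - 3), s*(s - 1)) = s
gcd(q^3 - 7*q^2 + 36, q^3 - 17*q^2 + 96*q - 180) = q - 6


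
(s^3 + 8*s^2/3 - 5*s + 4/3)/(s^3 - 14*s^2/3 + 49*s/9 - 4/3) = 3*(s^2 + 3*s - 4)/(3*s^2 - 13*s + 12)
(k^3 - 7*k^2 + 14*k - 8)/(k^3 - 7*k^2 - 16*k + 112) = (k^2 - 3*k + 2)/(k^2 - 3*k - 28)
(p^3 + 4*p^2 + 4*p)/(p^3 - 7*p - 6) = p*(p + 2)/(p^2 - 2*p - 3)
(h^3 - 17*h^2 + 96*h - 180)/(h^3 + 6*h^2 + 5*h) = (h^3 - 17*h^2 + 96*h - 180)/(h*(h^2 + 6*h + 5))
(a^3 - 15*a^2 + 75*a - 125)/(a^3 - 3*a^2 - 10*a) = (a^2 - 10*a + 25)/(a*(a + 2))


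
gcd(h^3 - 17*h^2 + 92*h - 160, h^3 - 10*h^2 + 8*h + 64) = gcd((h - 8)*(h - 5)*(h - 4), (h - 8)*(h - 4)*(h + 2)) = h^2 - 12*h + 32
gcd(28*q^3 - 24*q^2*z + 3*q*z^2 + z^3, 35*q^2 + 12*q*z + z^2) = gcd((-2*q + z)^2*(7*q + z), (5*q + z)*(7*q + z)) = 7*q + z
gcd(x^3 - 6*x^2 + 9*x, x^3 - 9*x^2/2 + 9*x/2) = x^2 - 3*x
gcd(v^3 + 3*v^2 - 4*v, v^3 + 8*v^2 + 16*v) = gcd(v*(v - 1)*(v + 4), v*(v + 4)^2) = v^2 + 4*v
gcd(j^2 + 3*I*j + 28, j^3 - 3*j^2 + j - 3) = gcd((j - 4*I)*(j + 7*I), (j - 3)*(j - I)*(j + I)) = 1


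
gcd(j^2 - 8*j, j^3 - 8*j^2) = j^2 - 8*j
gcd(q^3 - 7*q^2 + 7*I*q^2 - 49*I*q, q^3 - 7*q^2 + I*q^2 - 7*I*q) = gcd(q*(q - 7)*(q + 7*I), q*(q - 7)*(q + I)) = q^2 - 7*q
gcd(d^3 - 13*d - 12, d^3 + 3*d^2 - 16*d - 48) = d^2 - d - 12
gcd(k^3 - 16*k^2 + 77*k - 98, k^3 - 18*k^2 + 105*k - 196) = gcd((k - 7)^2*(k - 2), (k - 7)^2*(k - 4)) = k^2 - 14*k + 49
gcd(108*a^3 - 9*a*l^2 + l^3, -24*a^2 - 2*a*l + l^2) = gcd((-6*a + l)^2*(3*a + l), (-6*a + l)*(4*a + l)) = 6*a - l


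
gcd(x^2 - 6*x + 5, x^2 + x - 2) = x - 1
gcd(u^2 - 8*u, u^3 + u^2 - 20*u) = u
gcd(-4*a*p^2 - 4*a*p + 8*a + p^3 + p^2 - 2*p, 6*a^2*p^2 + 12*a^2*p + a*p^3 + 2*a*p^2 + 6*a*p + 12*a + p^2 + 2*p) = p + 2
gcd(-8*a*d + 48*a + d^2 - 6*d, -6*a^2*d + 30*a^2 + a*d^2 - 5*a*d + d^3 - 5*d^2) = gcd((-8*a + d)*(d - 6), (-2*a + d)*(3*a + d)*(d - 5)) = 1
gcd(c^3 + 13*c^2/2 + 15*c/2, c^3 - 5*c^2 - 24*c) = c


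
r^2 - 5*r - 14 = (r - 7)*(r + 2)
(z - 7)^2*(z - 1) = z^3 - 15*z^2 + 63*z - 49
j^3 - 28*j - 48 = (j - 6)*(j + 2)*(j + 4)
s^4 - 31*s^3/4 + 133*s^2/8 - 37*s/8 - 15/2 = (s - 4)*(s - 3)*(s - 5/4)*(s + 1/2)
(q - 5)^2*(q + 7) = q^3 - 3*q^2 - 45*q + 175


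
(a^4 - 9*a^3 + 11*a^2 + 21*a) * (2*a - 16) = 2*a^5 - 34*a^4 + 166*a^3 - 134*a^2 - 336*a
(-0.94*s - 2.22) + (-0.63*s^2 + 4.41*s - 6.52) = -0.63*s^2 + 3.47*s - 8.74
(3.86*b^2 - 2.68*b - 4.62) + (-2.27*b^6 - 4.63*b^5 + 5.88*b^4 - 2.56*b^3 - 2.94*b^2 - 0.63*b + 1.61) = -2.27*b^6 - 4.63*b^5 + 5.88*b^4 - 2.56*b^3 + 0.92*b^2 - 3.31*b - 3.01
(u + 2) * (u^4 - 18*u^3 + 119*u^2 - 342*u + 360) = u^5 - 16*u^4 + 83*u^3 - 104*u^2 - 324*u + 720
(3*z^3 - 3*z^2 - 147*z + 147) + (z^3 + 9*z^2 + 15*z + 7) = 4*z^3 + 6*z^2 - 132*z + 154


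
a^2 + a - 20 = (a - 4)*(a + 5)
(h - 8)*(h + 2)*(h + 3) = h^3 - 3*h^2 - 34*h - 48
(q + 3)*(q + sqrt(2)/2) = q^2 + sqrt(2)*q/2 + 3*q + 3*sqrt(2)/2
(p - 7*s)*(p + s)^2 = p^3 - 5*p^2*s - 13*p*s^2 - 7*s^3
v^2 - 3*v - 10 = (v - 5)*(v + 2)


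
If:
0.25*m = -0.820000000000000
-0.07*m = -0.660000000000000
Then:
No Solution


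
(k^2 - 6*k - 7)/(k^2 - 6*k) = (k^2 - 6*k - 7)/(k*(k - 6))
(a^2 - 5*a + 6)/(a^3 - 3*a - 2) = (a - 3)/(a^2 + 2*a + 1)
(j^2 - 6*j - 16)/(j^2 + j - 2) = (j - 8)/(j - 1)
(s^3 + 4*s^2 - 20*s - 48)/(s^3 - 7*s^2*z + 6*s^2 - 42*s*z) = (-s^2 + 2*s + 8)/(s*(-s + 7*z))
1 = 1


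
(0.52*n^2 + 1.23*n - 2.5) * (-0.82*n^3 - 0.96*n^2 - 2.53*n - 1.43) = -0.4264*n^5 - 1.5078*n^4 - 0.4464*n^3 - 1.4555*n^2 + 4.5661*n + 3.575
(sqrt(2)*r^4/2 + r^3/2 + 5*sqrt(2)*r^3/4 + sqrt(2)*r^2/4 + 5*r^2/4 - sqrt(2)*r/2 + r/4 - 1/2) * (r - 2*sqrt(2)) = sqrt(2)*r^5/2 - 3*r^4/2 + 5*sqrt(2)*r^4/4 - 15*r^3/4 - 3*sqrt(2)*r^3/4 - 3*sqrt(2)*r^2 - 3*r^2/4 - sqrt(2)*r/2 + 3*r/2 + sqrt(2)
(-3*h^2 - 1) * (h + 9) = -3*h^3 - 27*h^2 - h - 9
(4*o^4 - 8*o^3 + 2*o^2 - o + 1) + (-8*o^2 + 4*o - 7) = 4*o^4 - 8*o^3 - 6*o^2 + 3*o - 6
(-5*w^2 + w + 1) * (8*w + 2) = -40*w^3 - 2*w^2 + 10*w + 2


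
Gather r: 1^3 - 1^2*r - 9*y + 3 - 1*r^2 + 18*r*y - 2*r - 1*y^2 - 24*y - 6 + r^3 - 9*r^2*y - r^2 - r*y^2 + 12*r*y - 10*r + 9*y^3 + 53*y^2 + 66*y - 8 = r^3 + r^2*(-9*y - 2) + r*(-y^2 + 30*y - 13) + 9*y^3 + 52*y^2 + 33*y - 10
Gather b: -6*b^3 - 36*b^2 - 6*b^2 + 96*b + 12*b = -6*b^3 - 42*b^2 + 108*b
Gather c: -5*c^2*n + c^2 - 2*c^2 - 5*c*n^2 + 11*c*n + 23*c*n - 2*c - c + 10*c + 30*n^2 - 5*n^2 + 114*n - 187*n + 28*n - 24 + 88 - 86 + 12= c^2*(-5*n - 1) + c*(-5*n^2 + 34*n + 7) + 25*n^2 - 45*n - 10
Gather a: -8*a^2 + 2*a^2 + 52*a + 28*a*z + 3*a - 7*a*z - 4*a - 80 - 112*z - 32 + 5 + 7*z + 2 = -6*a^2 + a*(21*z + 51) - 105*z - 105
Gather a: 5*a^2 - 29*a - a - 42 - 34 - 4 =5*a^2 - 30*a - 80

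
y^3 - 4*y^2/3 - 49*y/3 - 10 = (y - 5)*(y + 2/3)*(y + 3)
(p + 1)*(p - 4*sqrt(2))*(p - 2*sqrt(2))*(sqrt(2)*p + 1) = sqrt(2)*p^4 - 11*p^3 + sqrt(2)*p^3 - 11*p^2 + 10*sqrt(2)*p^2 + 10*sqrt(2)*p + 16*p + 16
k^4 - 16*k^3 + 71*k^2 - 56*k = k*(k - 8)*(k - 7)*(k - 1)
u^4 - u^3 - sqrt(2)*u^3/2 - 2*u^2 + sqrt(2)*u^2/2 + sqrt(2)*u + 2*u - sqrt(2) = (u - 1)*(u - sqrt(2))*(u - sqrt(2)/2)*(u + sqrt(2))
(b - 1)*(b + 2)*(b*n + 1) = b^3*n + b^2*n + b^2 - 2*b*n + b - 2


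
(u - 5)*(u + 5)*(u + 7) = u^3 + 7*u^2 - 25*u - 175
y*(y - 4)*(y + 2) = y^3 - 2*y^2 - 8*y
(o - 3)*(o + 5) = o^2 + 2*o - 15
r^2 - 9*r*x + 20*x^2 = (r - 5*x)*(r - 4*x)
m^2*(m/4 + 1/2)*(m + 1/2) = m^4/4 + 5*m^3/8 + m^2/4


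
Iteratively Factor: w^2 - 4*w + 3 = (w - 1)*(w - 3)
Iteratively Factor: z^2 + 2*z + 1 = (z + 1)*(z + 1)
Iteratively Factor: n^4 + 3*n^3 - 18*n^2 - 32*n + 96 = (n + 4)*(n^3 - n^2 - 14*n + 24) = (n + 4)^2*(n^2 - 5*n + 6) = (n - 2)*(n + 4)^2*(n - 3)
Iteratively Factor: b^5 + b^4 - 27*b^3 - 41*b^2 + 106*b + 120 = (b - 5)*(b^4 + 6*b^3 + 3*b^2 - 26*b - 24) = (b - 5)*(b + 3)*(b^3 + 3*b^2 - 6*b - 8) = (b - 5)*(b + 3)*(b + 4)*(b^2 - b - 2) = (b - 5)*(b - 2)*(b + 3)*(b + 4)*(b + 1)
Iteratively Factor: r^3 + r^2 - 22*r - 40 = (r - 5)*(r^2 + 6*r + 8) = (r - 5)*(r + 2)*(r + 4)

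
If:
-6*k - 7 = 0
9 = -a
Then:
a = -9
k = -7/6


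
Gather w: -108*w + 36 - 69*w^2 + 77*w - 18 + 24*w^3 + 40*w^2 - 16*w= 24*w^3 - 29*w^2 - 47*w + 18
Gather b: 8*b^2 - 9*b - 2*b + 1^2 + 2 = 8*b^2 - 11*b + 3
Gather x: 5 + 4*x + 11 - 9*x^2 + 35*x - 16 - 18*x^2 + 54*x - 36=-27*x^2 + 93*x - 36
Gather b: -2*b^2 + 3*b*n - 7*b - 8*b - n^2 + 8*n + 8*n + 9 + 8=-2*b^2 + b*(3*n - 15) - n^2 + 16*n + 17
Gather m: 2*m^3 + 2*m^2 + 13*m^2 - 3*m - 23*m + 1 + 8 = 2*m^3 + 15*m^2 - 26*m + 9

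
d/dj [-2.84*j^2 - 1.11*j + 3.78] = -5.68*j - 1.11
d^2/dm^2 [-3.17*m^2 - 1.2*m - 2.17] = -6.34000000000000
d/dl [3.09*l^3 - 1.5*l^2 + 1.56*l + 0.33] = 9.27*l^2 - 3.0*l + 1.56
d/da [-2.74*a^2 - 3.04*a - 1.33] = -5.48*a - 3.04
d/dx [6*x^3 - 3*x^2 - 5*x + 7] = 18*x^2 - 6*x - 5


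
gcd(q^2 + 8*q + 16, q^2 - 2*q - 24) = q + 4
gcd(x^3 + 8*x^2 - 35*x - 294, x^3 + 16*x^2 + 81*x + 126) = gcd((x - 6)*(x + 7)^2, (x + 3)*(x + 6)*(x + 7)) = x + 7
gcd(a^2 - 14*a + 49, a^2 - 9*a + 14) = a - 7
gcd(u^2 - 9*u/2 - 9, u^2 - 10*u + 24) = u - 6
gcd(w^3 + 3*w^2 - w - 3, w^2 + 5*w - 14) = 1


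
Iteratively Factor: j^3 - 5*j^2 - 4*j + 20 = (j + 2)*(j^2 - 7*j + 10) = (j - 5)*(j + 2)*(j - 2)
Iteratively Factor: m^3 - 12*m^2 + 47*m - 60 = (m - 4)*(m^2 - 8*m + 15) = (m - 4)*(m - 3)*(m - 5)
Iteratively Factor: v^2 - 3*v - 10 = (v + 2)*(v - 5)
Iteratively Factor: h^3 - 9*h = (h - 3)*(h^2 + 3*h) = h*(h - 3)*(h + 3)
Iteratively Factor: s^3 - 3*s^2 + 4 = (s - 2)*(s^2 - s - 2) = (s - 2)*(s + 1)*(s - 2)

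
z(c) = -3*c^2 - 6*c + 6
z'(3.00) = -24.00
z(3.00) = -39.00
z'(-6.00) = 30.00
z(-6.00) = -66.00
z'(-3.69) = 16.14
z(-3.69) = -12.71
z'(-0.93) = -0.42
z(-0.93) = 8.99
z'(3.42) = -26.52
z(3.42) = -49.61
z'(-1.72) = 4.32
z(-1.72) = 7.44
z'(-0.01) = -5.94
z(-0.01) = 6.06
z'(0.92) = -11.52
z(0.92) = -2.06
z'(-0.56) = -2.64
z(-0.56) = 8.42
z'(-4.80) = 22.80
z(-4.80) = -34.32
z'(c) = -6*c - 6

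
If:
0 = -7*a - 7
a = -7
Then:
No Solution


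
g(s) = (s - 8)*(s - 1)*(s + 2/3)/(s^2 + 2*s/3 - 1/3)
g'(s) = (-2*s - 2/3)*(s - 8)*(s - 1)*(s + 2/3)/(s^2 + 2*s/3 - 1/3)^2 + (s - 8)*(s - 1)/(s^2 + 2*s/3 - 1/3) + (s - 8)*(s + 2/3)/(s^2 + 2*s/3 - 1/3) + (s - 1)*(s + 2/3)/(s^2 + 2*s/3 - 1/3)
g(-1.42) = -23.32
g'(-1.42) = -25.76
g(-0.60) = -2.46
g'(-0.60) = -31.53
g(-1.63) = -19.73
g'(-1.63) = -11.33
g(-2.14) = -16.64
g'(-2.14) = -3.09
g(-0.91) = 37.01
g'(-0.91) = -557.04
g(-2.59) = -15.73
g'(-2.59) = -1.23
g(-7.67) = -17.82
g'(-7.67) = 0.84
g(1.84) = -3.03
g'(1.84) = -1.25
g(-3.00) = -15.40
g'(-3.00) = -0.47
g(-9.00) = -18.97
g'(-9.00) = 0.89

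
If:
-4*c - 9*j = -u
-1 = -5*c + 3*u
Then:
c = 3*u/5 + 1/5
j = -7*u/45 - 4/45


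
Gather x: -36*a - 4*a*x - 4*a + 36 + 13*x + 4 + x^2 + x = -40*a + x^2 + x*(14 - 4*a) + 40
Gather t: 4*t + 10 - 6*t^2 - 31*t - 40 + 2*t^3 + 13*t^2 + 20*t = 2*t^3 + 7*t^2 - 7*t - 30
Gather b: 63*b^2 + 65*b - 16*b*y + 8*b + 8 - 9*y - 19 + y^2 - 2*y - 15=63*b^2 + b*(73 - 16*y) + y^2 - 11*y - 26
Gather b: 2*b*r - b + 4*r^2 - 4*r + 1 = b*(2*r - 1) + 4*r^2 - 4*r + 1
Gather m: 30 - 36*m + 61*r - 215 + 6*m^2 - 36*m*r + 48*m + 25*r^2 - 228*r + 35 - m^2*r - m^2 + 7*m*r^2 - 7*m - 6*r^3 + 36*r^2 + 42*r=m^2*(5 - r) + m*(7*r^2 - 36*r + 5) - 6*r^3 + 61*r^2 - 125*r - 150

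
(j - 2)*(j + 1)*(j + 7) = j^3 + 6*j^2 - 9*j - 14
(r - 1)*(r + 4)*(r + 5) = r^3 + 8*r^2 + 11*r - 20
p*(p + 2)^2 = p^3 + 4*p^2 + 4*p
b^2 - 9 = (b - 3)*(b + 3)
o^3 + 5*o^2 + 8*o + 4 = (o + 1)*(o + 2)^2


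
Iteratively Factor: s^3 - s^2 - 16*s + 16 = (s + 4)*(s^2 - 5*s + 4) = (s - 1)*(s + 4)*(s - 4)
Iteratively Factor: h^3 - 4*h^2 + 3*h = (h - 1)*(h^2 - 3*h) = h*(h - 1)*(h - 3)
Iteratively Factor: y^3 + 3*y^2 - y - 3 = (y + 3)*(y^2 - 1) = (y - 1)*(y + 3)*(y + 1)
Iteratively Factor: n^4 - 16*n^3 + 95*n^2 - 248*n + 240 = (n - 5)*(n^3 - 11*n^2 + 40*n - 48) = (n - 5)*(n - 4)*(n^2 - 7*n + 12) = (n - 5)*(n - 4)*(n - 3)*(n - 4)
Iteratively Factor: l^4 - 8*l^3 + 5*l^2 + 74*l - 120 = (l - 5)*(l^3 - 3*l^2 - 10*l + 24) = (l - 5)*(l - 4)*(l^2 + l - 6) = (l - 5)*(l - 4)*(l + 3)*(l - 2)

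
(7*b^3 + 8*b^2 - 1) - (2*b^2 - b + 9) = 7*b^3 + 6*b^2 + b - 10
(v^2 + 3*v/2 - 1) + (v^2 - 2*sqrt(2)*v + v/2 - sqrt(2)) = 2*v^2 - 2*sqrt(2)*v + 2*v - sqrt(2) - 1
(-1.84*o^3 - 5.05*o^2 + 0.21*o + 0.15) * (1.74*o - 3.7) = -3.2016*o^4 - 1.979*o^3 + 19.0504*o^2 - 0.516*o - 0.555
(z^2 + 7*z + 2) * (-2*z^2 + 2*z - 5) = -2*z^4 - 12*z^3 + 5*z^2 - 31*z - 10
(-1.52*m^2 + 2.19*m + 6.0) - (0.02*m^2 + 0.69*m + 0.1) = -1.54*m^2 + 1.5*m + 5.9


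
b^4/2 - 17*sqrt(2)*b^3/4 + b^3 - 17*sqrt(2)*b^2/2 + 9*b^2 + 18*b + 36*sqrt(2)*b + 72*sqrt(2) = (b/2 + 1)*(b - 6*sqrt(2))*(b - 4*sqrt(2))*(b + 3*sqrt(2)/2)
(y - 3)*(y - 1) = y^2 - 4*y + 3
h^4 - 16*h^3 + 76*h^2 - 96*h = h*(h - 8)*(h - 6)*(h - 2)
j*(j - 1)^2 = j^3 - 2*j^2 + j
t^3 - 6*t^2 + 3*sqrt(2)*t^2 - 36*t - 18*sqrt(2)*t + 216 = (t - 6)*(t - 3*sqrt(2))*(t + 6*sqrt(2))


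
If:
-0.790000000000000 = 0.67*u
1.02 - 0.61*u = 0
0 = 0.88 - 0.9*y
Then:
No Solution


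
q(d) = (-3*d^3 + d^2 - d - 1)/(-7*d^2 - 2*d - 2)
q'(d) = (14*d + 2)*(-3*d^3 + d^2 - d - 1)/(-7*d^2 - 2*d - 2)^2 + (-9*d^2 + 2*d - 1)/(-7*d^2 - 2*d - 2)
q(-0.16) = 0.43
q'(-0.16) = 0.89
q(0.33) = 0.39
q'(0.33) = -0.37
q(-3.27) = -1.68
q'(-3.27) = 0.43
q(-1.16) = -0.68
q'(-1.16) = 0.63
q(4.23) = 1.58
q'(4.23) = 0.42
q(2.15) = 0.73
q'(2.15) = 0.38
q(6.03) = 2.34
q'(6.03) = 0.42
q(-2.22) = -1.22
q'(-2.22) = 0.45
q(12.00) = 4.89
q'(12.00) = 0.43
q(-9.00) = -4.13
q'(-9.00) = 0.43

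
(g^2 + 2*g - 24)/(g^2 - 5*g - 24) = (-g^2 - 2*g + 24)/(-g^2 + 5*g + 24)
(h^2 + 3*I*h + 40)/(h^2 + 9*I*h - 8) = (h - 5*I)/(h + I)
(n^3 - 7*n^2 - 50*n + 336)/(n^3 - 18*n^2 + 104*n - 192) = (n + 7)/(n - 4)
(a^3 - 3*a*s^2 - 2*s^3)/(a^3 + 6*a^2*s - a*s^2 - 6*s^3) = (-a^2 + a*s + 2*s^2)/(-a^2 - 5*a*s + 6*s^2)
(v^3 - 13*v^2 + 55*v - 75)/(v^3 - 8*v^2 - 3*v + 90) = (v^2 - 8*v + 15)/(v^2 - 3*v - 18)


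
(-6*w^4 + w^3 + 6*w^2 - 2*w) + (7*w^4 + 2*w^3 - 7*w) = w^4 + 3*w^3 + 6*w^2 - 9*w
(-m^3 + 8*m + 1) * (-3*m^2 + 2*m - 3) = 3*m^5 - 2*m^4 - 21*m^3 + 13*m^2 - 22*m - 3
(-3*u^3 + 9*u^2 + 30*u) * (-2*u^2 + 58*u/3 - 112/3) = 6*u^5 - 76*u^4 + 226*u^3 + 244*u^2 - 1120*u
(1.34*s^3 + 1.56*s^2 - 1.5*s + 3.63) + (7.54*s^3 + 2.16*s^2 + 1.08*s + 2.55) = 8.88*s^3 + 3.72*s^2 - 0.42*s + 6.18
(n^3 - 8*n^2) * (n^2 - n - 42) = n^5 - 9*n^4 - 34*n^3 + 336*n^2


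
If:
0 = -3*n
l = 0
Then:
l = 0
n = 0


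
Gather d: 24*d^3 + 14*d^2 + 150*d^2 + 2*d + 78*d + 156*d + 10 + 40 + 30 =24*d^3 + 164*d^2 + 236*d + 80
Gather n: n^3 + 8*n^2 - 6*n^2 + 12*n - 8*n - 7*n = n^3 + 2*n^2 - 3*n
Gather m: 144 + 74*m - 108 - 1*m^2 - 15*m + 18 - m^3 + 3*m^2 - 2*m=-m^3 + 2*m^2 + 57*m + 54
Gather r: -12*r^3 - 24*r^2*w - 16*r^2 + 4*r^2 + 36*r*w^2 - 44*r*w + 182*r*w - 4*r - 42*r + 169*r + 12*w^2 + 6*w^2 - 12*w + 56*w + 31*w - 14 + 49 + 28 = -12*r^3 + r^2*(-24*w - 12) + r*(36*w^2 + 138*w + 123) + 18*w^2 + 75*w + 63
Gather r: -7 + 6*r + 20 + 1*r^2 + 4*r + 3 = r^2 + 10*r + 16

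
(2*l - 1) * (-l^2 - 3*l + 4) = -2*l^3 - 5*l^2 + 11*l - 4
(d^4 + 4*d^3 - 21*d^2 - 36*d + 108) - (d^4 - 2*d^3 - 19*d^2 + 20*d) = 6*d^3 - 2*d^2 - 56*d + 108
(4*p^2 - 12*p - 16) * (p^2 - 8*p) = 4*p^4 - 44*p^3 + 80*p^2 + 128*p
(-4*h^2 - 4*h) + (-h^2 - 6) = -5*h^2 - 4*h - 6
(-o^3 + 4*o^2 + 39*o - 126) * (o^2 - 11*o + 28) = -o^5 + 15*o^4 - 33*o^3 - 443*o^2 + 2478*o - 3528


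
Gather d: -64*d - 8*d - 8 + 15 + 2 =9 - 72*d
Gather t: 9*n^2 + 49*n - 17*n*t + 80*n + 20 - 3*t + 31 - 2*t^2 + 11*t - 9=9*n^2 + 129*n - 2*t^2 + t*(8 - 17*n) + 42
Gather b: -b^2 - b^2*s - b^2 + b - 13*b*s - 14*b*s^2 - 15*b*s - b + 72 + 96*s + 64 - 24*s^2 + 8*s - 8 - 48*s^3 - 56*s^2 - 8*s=b^2*(-s - 2) + b*(-14*s^2 - 28*s) - 48*s^3 - 80*s^2 + 96*s + 128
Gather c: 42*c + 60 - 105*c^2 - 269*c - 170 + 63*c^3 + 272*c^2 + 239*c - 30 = 63*c^3 + 167*c^2 + 12*c - 140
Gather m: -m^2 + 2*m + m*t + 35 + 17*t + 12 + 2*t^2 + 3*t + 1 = -m^2 + m*(t + 2) + 2*t^2 + 20*t + 48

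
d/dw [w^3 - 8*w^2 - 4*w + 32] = 3*w^2 - 16*w - 4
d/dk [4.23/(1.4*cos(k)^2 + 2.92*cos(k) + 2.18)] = (11.844*cos(k) + 12.3516)*sin(k)/(1.4*cos(k)^2 + 2.92*cos(k) + 2.18)^2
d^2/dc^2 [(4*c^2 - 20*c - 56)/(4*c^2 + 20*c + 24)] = -20/(c^3 + 9*c^2 + 27*c + 27)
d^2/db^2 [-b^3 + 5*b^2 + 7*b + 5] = 10 - 6*b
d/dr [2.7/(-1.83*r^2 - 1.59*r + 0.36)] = (9.882*r + 4.293)/(1.83*r^2 + 1.59*r - 0.36)^2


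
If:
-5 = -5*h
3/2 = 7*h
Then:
No Solution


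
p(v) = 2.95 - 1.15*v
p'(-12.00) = -1.15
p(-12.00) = 16.75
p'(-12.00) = -1.15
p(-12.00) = 16.75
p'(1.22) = -1.15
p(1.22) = 1.55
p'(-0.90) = -1.15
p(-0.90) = 3.98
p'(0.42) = -1.15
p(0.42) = 2.47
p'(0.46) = -1.15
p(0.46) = 2.42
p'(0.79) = -1.15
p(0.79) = 2.04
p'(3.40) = -1.15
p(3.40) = -0.96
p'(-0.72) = -1.15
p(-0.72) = 3.78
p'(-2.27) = -1.15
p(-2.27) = 5.56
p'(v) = -1.15000000000000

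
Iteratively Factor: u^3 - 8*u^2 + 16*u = (u)*(u^2 - 8*u + 16) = u*(u - 4)*(u - 4)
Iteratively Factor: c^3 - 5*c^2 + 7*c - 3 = (c - 3)*(c^2 - 2*c + 1) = (c - 3)*(c - 1)*(c - 1)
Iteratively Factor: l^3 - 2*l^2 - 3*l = (l + 1)*(l^2 - 3*l) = (l - 3)*(l + 1)*(l)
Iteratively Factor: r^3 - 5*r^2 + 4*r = (r - 1)*(r^2 - 4*r) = (r - 4)*(r - 1)*(r)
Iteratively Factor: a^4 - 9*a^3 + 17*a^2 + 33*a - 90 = (a - 3)*(a^3 - 6*a^2 - a + 30) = (a - 3)^2*(a^2 - 3*a - 10) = (a - 3)^2*(a + 2)*(a - 5)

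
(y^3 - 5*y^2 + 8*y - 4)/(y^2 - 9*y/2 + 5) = 2*(y^2 - 3*y + 2)/(2*y - 5)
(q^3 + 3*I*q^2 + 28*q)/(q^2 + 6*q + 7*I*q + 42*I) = q*(q - 4*I)/(q + 6)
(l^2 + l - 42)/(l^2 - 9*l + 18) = (l + 7)/(l - 3)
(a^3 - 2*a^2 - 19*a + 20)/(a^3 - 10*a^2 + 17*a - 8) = (a^2 - a - 20)/(a^2 - 9*a + 8)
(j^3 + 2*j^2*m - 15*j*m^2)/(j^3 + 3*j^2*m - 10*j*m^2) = (j - 3*m)/(j - 2*m)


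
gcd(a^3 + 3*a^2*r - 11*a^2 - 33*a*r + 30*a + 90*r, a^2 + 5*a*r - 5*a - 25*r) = a - 5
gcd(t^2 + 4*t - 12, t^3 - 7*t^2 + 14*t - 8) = t - 2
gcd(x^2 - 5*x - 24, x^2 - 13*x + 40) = x - 8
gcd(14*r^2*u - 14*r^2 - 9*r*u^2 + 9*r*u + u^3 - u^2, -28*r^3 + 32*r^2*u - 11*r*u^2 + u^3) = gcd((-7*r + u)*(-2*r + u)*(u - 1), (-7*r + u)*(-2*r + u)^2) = 14*r^2 - 9*r*u + u^2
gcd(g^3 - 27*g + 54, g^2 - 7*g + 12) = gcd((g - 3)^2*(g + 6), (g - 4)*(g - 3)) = g - 3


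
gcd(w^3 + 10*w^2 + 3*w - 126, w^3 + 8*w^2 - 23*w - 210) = w^2 + 13*w + 42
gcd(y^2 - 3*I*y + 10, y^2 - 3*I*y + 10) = y^2 - 3*I*y + 10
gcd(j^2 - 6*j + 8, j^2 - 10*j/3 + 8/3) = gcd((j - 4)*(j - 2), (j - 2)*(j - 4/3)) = j - 2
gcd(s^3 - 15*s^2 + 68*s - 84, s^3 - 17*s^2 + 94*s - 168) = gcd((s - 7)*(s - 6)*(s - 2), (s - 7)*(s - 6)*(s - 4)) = s^2 - 13*s + 42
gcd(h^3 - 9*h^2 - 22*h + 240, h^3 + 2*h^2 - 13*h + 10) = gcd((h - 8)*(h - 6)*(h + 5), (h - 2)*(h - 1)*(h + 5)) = h + 5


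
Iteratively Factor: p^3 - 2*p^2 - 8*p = (p + 2)*(p^2 - 4*p) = (p - 4)*(p + 2)*(p)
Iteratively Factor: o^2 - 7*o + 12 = (o - 3)*(o - 4)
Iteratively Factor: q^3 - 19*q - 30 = (q + 2)*(q^2 - 2*q - 15) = (q - 5)*(q + 2)*(q + 3)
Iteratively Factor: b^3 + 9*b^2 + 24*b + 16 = (b + 4)*(b^2 + 5*b + 4) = (b + 4)^2*(b + 1)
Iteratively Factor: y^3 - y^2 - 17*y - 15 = (y + 1)*(y^2 - 2*y - 15) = (y - 5)*(y + 1)*(y + 3)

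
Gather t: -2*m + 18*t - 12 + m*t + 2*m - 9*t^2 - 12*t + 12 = -9*t^2 + t*(m + 6)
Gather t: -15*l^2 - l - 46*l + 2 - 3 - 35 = -15*l^2 - 47*l - 36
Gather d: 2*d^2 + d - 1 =2*d^2 + d - 1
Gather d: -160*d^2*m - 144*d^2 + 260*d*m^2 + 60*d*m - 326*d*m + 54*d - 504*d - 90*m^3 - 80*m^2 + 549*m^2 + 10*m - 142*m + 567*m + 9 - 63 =d^2*(-160*m - 144) + d*(260*m^2 - 266*m - 450) - 90*m^3 + 469*m^2 + 435*m - 54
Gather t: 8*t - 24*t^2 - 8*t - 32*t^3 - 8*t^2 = -32*t^3 - 32*t^2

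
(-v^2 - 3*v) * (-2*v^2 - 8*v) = 2*v^4 + 14*v^3 + 24*v^2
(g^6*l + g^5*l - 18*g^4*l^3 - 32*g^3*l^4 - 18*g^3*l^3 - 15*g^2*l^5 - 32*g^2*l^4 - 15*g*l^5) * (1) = g^6*l + g^5*l - 18*g^4*l^3 - 32*g^3*l^4 - 18*g^3*l^3 - 15*g^2*l^5 - 32*g^2*l^4 - 15*g*l^5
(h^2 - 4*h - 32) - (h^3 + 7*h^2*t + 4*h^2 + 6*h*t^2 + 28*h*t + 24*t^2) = -h^3 - 7*h^2*t - 3*h^2 - 6*h*t^2 - 28*h*t - 4*h - 24*t^2 - 32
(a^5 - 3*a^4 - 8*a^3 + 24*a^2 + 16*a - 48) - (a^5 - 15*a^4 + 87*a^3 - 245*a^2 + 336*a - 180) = 12*a^4 - 95*a^3 + 269*a^2 - 320*a + 132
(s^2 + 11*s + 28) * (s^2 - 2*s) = s^4 + 9*s^3 + 6*s^2 - 56*s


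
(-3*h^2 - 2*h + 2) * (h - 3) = -3*h^3 + 7*h^2 + 8*h - 6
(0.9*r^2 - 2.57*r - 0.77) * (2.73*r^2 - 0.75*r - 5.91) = 2.457*r^4 - 7.6911*r^3 - 5.4936*r^2 + 15.7662*r + 4.5507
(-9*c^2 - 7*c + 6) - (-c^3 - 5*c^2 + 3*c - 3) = c^3 - 4*c^2 - 10*c + 9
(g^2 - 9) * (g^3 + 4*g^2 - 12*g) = g^5 + 4*g^4 - 21*g^3 - 36*g^2 + 108*g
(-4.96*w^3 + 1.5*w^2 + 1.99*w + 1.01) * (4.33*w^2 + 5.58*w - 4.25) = -21.4768*w^5 - 21.1818*w^4 + 38.0667*w^3 + 9.1025*w^2 - 2.8217*w - 4.2925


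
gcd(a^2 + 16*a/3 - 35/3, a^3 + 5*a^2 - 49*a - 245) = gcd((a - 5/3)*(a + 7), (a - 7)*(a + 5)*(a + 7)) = a + 7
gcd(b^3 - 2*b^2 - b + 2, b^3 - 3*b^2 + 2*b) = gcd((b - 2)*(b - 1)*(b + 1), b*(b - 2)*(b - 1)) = b^2 - 3*b + 2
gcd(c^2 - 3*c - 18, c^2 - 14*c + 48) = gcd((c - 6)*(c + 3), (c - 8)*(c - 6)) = c - 6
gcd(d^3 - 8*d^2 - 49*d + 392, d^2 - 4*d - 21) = d - 7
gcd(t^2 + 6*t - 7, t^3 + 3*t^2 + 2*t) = 1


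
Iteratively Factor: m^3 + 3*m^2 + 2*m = (m + 2)*(m^2 + m) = (m + 1)*(m + 2)*(m)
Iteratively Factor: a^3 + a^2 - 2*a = (a)*(a^2 + a - 2) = a*(a - 1)*(a + 2)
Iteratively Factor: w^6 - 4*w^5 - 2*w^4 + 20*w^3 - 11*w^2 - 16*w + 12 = (w - 1)*(w^5 - 3*w^4 - 5*w^3 + 15*w^2 + 4*w - 12) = (w - 2)*(w - 1)*(w^4 - w^3 - 7*w^2 + w + 6) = (w - 2)*(w - 1)*(w + 2)*(w^3 - 3*w^2 - w + 3) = (w - 3)*(w - 2)*(w - 1)*(w + 2)*(w^2 - 1) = (w - 3)*(w - 2)*(w - 1)*(w + 1)*(w + 2)*(w - 1)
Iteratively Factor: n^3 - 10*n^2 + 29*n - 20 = (n - 1)*(n^2 - 9*n + 20) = (n - 4)*(n - 1)*(n - 5)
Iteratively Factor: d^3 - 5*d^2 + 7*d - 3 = (d - 1)*(d^2 - 4*d + 3) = (d - 3)*(d - 1)*(d - 1)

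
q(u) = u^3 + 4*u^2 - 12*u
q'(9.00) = 303.00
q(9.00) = 945.00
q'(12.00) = 516.00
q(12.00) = 2160.00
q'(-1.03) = -17.06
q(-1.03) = 15.51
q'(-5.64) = 38.31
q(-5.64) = 15.51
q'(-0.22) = -13.61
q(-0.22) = 2.82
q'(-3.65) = -1.23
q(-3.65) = 48.46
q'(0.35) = -8.83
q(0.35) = -3.67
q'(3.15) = 42.97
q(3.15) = 33.15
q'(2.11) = 18.24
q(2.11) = 1.88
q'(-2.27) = -14.70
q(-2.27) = 36.15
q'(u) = 3*u^2 + 8*u - 12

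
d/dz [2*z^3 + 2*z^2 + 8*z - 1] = 6*z^2 + 4*z + 8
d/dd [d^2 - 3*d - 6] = 2*d - 3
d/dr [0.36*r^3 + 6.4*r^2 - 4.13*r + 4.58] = 1.08*r^2 + 12.8*r - 4.13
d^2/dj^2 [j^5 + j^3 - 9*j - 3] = 20*j^3 + 6*j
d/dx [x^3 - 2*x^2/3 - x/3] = 3*x^2 - 4*x/3 - 1/3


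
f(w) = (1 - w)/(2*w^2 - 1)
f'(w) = -4*w*(1 - w)/(2*w^2 - 1)^2 - 1/(2*w^2 - 1)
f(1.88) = -0.15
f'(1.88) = 0.01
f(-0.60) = -5.71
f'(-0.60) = 52.55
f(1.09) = -0.07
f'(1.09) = -0.52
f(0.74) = 2.73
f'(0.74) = -95.42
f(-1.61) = 0.62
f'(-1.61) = 0.72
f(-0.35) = -1.79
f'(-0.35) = 4.64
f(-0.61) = -6.29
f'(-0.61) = 63.95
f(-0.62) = -7.01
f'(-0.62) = 79.49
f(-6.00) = 0.10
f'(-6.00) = 0.02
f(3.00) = -0.12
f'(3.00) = 0.02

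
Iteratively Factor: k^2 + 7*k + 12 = (k + 4)*(k + 3)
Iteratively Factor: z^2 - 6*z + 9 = (z - 3)*(z - 3)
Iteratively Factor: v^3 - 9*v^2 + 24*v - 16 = (v - 1)*(v^2 - 8*v + 16) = (v - 4)*(v - 1)*(v - 4)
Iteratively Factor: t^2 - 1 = (t - 1)*(t + 1)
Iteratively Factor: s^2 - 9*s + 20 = (s - 5)*(s - 4)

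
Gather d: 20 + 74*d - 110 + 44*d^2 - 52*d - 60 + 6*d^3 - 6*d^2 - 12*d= 6*d^3 + 38*d^2 + 10*d - 150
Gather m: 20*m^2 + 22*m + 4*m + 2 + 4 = 20*m^2 + 26*m + 6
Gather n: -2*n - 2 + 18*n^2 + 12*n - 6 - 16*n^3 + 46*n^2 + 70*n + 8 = -16*n^3 + 64*n^2 + 80*n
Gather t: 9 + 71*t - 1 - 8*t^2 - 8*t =-8*t^2 + 63*t + 8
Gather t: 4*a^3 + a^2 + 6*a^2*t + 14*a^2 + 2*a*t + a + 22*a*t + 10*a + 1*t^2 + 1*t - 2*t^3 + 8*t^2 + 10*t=4*a^3 + 15*a^2 + 11*a - 2*t^3 + 9*t^2 + t*(6*a^2 + 24*a + 11)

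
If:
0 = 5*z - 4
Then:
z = 4/5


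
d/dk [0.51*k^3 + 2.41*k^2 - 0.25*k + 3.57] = 1.53*k^2 + 4.82*k - 0.25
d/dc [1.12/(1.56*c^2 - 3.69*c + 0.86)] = (4.1328 - 3.4944*c)/(1.56*c^2 - 3.69*c + 0.86)^2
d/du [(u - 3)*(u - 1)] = 2*u - 4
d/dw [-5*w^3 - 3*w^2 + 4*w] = -15*w^2 - 6*w + 4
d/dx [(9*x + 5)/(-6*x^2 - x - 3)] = (-54*x^2 - 9*x + (9*x + 5)*(12*x + 1) - 27)/(6*x^2 + x + 3)^2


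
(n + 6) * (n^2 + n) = n^3 + 7*n^2 + 6*n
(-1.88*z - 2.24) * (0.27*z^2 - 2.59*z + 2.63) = -0.5076*z^3 + 4.2644*z^2 + 0.857200000000001*z - 5.8912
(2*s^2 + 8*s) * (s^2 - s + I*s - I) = 2*s^4 + 6*s^3 + 2*I*s^3 - 8*s^2 + 6*I*s^2 - 8*I*s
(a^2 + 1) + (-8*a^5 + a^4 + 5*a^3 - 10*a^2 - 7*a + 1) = -8*a^5 + a^4 + 5*a^3 - 9*a^2 - 7*a + 2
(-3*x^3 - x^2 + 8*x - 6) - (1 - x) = -3*x^3 - x^2 + 9*x - 7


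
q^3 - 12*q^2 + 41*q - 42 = (q - 7)*(q - 3)*(q - 2)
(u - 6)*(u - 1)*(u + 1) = u^3 - 6*u^2 - u + 6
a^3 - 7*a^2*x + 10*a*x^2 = a*(a - 5*x)*(a - 2*x)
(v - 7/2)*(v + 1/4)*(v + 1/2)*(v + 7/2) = v^4 + 3*v^3/4 - 97*v^2/8 - 147*v/16 - 49/32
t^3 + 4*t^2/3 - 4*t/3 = t*(t - 2/3)*(t + 2)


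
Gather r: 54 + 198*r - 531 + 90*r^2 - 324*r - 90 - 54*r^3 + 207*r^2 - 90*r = -54*r^3 + 297*r^2 - 216*r - 567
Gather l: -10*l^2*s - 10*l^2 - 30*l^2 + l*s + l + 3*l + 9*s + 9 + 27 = l^2*(-10*s - 40) + l*(s + 4) + 9*s + 36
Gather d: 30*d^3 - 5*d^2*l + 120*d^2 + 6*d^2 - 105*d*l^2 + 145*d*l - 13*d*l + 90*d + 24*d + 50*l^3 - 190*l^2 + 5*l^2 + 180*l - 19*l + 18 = 30*d^3 + d^2*(126 - 5*l) + d*(-105*l^2 + 132*l + 114) + 50*l^3 - 185*l^2 + 161*l + 18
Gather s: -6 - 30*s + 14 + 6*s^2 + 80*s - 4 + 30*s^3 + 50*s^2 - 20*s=30*s^3 + 56*s^2 + 30*s + 4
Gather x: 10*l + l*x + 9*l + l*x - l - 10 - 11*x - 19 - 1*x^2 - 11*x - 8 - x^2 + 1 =18*l - 2*x^2 + x*(2*l - 22) - 36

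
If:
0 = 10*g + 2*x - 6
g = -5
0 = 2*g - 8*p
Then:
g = -5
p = -5/4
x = 28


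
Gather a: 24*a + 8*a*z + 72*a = a*(8*z + 96)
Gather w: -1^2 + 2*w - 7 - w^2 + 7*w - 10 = -w^2 + 9*w - 18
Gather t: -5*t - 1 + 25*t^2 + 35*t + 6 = 25*t^2 + 30*t + 5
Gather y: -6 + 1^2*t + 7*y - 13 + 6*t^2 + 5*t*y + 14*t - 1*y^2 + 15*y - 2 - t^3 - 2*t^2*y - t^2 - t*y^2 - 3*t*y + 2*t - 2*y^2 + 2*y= -t^3 + 5*t^2 + 17*t + y^2*(-t - 3) + y*(-2*t^2 + 2*t + 24) - 21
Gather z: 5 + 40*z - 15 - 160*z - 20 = -120*z - 30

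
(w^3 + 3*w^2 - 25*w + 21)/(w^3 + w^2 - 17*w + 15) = (w + 7)/(w + 5)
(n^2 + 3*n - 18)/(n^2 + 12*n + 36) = (n - 3)/(n + 6)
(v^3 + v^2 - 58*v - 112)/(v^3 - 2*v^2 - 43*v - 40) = (v^2 + 9*v + 14)/(v^2 + 6*v + 5)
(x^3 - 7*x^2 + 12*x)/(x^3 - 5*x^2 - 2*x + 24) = x/(x + 2)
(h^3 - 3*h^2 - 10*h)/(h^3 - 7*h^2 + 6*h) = (h^2 - 3*h - 10)/(h^2 - 7*h + 6)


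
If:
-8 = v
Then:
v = -8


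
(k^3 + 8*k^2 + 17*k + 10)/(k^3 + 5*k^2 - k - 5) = (k + 2)/(k - 1)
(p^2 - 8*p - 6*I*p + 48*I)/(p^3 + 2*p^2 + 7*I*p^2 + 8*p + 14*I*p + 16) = (p^2 + p*(-8 - 6*I) + 48*I)/(p^3 + p^2*(2 + 7*I) + p*(8 + 14*I) + 16)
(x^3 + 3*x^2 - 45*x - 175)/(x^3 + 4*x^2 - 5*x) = (x^2 - 2*x - 35)/(x*(x - 1))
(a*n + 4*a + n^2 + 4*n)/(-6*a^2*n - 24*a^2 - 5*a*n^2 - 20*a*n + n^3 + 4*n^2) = -1/(6*a - n)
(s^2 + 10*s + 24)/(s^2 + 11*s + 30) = (s + 4)/(s + 5)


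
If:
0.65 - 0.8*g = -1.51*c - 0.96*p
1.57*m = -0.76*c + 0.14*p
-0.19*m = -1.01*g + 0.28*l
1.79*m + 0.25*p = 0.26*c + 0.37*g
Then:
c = -0.0188408661458204*p - 0.164737598269488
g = 1.16443786514976*p + 0.501557783266341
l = 4.13359531778099*p + 1.75507749712312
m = 0.0982923938030723*p + 0.0797455889712173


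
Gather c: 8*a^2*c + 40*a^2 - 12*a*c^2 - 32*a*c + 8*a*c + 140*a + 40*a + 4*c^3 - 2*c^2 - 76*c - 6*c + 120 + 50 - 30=40*a^2 + 180*a + 4*c^3 + c^2*(-12*a - 2) + c*(8*a^2 - 24*a - 82) + 140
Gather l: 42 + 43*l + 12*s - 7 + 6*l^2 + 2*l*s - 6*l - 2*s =6*l^2 + l*(2*s + 37) + 10*s + 35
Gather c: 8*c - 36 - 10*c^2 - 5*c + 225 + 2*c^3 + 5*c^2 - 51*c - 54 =2*c^3 - 5*c^2 - 48*c + 135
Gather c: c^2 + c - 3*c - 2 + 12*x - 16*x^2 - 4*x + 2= c^2 - 2*c - 16*x^2 + 8*x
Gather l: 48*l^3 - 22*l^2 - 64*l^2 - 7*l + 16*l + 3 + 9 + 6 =48*l^3 - 86*l^2 + 9*l + 18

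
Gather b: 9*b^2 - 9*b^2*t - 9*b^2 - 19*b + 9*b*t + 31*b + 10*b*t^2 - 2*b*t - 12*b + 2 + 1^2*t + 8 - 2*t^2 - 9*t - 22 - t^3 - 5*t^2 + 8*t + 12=-9*b^2*t + b*(10*t^2 + 7*t) - t^3 - 7*t^2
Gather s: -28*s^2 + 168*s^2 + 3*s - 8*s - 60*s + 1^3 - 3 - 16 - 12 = 140*s^2 - 65*s - 30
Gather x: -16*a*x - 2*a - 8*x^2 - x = -2*a - 8*x^2 + x*(-16*a - 1)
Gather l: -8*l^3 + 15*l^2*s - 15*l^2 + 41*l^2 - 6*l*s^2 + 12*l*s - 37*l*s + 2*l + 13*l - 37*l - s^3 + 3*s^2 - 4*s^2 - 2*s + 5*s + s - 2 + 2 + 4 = -8*l^3 + l^2*(15*s + 26) + l*(-6*s^2 - 25*s - 22) - s^3 - s^2 + 4*s + 4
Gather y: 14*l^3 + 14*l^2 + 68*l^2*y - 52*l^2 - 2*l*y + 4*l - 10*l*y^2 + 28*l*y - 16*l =14*l^3 - 38*l^2 - 10*l*y^2 - 12*l + y*(68*l^2 + 26*l)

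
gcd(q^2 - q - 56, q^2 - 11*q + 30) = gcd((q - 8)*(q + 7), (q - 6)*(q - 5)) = 1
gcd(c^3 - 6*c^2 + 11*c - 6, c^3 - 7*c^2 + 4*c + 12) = c - 2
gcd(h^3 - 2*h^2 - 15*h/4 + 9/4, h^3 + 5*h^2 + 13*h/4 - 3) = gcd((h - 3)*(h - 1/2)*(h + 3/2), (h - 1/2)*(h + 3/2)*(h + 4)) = h^2 + h - 3/4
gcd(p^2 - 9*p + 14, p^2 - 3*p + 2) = p - 2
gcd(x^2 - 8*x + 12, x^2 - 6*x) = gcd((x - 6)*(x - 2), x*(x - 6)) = x - 6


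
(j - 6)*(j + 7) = j^2 + j - 42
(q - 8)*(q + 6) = q^2 - 2*q - 48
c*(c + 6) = c^2 + 6*c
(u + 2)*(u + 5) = u^2 + 7*u + 10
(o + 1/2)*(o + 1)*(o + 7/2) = o^3 + 5*o^2 + 23*o/4 + 7/4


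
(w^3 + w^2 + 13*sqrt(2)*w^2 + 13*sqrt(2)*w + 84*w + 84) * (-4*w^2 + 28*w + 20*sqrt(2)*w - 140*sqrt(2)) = -4*w^5 - 32*sqrt(2)*w^4 + 24*w^4 + 212*w^3 + 192*sqrt(2)*w^3 - 1104*w^2 + 1904*sqrt(2)*w^2 - 10080*sqrt(2)*w - 1288*w - 11760*sqrt(2)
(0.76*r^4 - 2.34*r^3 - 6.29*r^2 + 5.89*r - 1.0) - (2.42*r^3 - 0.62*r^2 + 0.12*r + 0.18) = 0.76*r^4 - 4.76*r^3 - 5.67*r^2 + 5.77*r - 1.18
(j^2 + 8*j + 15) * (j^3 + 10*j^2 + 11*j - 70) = j^5 + 18*j^4 + 106*j^3 + 168*j^2 - 395*j - 1050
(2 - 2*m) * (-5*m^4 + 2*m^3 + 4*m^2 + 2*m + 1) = 10*m^5 - 14*m^4 - 4*m^3 + 4*m^2 + 2*m + 2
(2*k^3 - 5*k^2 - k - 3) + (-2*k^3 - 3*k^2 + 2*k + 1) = -8*k^2 + k - 2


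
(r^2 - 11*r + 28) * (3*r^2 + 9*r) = 3*r^4 - 24*r^3 - 15*r^2 + 252*r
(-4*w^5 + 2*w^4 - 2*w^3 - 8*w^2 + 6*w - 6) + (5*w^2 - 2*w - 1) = -4*w^5 + 2*w^4 - 2*w^3 - 3*w^2 + 4*w - 7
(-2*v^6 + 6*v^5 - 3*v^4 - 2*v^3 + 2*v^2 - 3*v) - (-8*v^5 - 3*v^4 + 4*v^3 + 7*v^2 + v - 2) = -2*v^6 + 14*v^5 - 6*v^3 - 5*v^2 - 4*v + 2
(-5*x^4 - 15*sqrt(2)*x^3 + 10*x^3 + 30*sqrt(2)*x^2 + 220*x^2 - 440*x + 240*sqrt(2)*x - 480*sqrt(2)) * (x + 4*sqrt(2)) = -5*x^5 - 35*sqrt(2)*x^4 + 10*x^4 + 70*sqrt(2)*x^3 + 100*x^3 - 200*x^2 + 1120*sqrt(2)*x^2 - 2240*sqrt(2)*x + 1920*x - 3840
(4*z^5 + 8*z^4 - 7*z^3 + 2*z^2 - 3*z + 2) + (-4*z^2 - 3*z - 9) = 4*z^5 + 8*z^4 - 7*z^3 - 2*z^2 - 6*z - 7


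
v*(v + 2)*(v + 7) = v^3 + 9*v^2 + 14*v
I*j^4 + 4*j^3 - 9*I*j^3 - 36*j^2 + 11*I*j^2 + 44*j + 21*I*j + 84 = (j - 7)*(j - 3)*(j - 4*I)*(I*j + I)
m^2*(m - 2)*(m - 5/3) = m^4 - 11*m^3/3 + 10*m^2/3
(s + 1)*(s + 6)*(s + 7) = s^3 + 14*s^2 + 55*s + 42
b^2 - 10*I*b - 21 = (b - 7*I)*(b - 3*I)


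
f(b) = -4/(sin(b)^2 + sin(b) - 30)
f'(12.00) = 0.00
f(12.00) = 0.13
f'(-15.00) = 0.00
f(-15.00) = 0.13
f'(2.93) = -0.01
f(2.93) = 0.13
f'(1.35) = 0.00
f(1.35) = 0.14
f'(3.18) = -0.00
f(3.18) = 0.13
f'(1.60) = -0.00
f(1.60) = 0.14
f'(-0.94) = -0.00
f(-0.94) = 0.13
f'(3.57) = -0.00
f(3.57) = 0.13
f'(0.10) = 0.01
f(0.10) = 0.13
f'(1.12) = 0.01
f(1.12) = 0.14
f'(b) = -4*(-2*sin(b)*cos(b) - cos(b))/(sin(b)^2 + sin(b) - 30)^2 = 4*(2*sin(b) + 1)*cos(b)/(sin(b)^2 + sin(b) - 30)^2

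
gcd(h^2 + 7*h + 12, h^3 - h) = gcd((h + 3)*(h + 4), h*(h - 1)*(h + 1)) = 1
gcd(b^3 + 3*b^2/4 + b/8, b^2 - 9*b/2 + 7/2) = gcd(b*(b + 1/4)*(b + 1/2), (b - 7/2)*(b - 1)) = 1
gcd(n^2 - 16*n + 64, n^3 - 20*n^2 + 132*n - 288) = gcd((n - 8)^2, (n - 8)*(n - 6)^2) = n - 8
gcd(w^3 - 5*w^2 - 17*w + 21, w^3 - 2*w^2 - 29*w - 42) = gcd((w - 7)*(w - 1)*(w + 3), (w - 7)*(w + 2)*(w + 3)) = w^2 - 4*w - 21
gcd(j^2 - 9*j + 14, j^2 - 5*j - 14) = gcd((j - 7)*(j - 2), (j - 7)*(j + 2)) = j - 7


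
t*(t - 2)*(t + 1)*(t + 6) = t^4 + 5*t^3 - 8*t^2 - 12*t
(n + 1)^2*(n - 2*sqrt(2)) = n^3 - 2*sqrt(2)*n^2 + 2*n^2 - 4*sqrt(2)*n + n - 2*sqrt(2)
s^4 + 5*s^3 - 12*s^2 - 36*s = s*(s - 3)*(s + 2)*(s + 6)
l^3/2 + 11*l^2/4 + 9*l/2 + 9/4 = (l/2 + 1/2)*(l + 3/2)*(l + 3)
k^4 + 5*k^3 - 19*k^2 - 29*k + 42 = (k - 3)*(k - 1)*(k + 2)*(k + 7)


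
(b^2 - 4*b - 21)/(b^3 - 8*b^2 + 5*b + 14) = (b + 3)/(b^2 - b - 2)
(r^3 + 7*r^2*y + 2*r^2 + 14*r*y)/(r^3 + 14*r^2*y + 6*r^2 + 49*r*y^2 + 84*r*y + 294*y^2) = r*(r + 2)/(r^2 + 7*r*y + 6*r + 42*y)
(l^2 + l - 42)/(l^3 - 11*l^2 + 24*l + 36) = (l + 7)/(l^2 - 5*l - 6)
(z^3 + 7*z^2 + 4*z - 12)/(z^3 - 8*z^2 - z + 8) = (z^2 + 8*z + 12)/(z^2 - 7*z - 8)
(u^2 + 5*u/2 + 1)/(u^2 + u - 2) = (u + 1/2)/(u - 1)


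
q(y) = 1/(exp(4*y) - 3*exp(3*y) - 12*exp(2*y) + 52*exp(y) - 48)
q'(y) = (-4*exp(4*y) + 9*exp(3*y) + 24*exp(2*y) - 52*exp(y))/(exp(4*y) - 3*exp(3*y) - 12*exp(2*y) + 52*exp(y) - 48)^2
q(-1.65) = -0.03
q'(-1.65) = -0.01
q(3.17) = 0.00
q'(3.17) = -0.00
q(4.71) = 0.00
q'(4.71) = -0.00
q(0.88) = -1.57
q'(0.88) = 12.57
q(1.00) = -1.02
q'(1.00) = -1.72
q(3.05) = 0.00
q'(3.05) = -0.00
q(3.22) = 0.00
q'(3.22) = -0.00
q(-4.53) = -0.02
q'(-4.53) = -0.00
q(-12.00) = -0.02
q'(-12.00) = 0.00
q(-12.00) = -0.02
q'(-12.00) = 0.00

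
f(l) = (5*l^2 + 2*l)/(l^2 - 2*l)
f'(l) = (2 - 2*l)*(5*l^2 + 2*l)/(l^2 - 2*l)^2 + (10*l + 2)/(l^2 - 2*l)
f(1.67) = -31.36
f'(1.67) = -110.19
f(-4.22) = 3.07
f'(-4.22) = -0.31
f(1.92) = -145.00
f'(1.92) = -1875.00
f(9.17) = 6.67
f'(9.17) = -0.23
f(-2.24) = 2.17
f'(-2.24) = -0.67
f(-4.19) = 3.06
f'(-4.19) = -0.31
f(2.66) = 23.18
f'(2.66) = -27.55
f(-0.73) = 0.60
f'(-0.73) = -1.61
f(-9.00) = 3.91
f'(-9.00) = -0.10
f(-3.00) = 2.60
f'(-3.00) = -0.48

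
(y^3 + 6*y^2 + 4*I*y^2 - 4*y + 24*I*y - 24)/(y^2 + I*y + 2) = (y^2 + 2*y*(3 + I) + 12*I)/(y - I)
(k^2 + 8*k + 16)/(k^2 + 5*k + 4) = (k + 4)/(k + 1)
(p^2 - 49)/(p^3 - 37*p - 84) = (p + 7)/(p^2 + 7*p + 12)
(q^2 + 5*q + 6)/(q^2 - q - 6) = (q + 3)/(q - 3)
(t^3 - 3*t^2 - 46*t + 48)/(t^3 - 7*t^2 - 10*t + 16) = (t + 6)/(t + 2)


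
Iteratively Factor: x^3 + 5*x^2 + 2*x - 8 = (x + 4)*(x^2 + x - 2) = (x - 1)*(x + 4)*(x + 2)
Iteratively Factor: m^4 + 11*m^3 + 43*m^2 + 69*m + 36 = (m + 1)*(m^3 + 10*m^2 + 33*m + 36) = (m + 1)*(m + 3)*(m^2 + 7*m + 12) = (m + 1)*(m + 3)^2*(m + 4)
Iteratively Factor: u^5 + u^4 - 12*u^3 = (u)*(u^4 + u^3 - 12*u^2) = u^2*(u^3 + u^2 - 12*u) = u^3*(u^2 + u - 12) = u^3*(u - 3)*(u + 4)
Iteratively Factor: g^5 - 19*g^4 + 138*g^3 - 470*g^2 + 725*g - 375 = (g - 3)*(g^4 - 16*g^3 + 90*g^2 - 200*g + 125) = (g - 5)*(g - 3)*(g^3 - 11*g^2 + 35*g - 25) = (g - 5)^2*(g - 3)*(g^2 - 6*g + 5) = (g - 5)^2*(g - 3)*(g - 1)*(g - 5)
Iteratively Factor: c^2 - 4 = (c + 2)*(c - 2)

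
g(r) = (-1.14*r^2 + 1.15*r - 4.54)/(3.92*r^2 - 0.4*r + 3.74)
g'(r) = (0.4 - 7.84*r)*(-1.14*r^2 + 1.15*r - 4.54)/(3.92*r^2 - 0.4*r + 3.74)^2 + (1.15 - 2.28*r)/(3.92*r^2 - 0.4*r + 3.74)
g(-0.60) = -1.05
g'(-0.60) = -0.52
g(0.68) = -0.81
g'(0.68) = 0.68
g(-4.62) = -0.38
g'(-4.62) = -0.03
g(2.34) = -0.33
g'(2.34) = 0.07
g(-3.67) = -0.42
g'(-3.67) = -0.05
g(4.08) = -0.28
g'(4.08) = 0.01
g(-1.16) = -0.78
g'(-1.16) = -0.38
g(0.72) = -0.78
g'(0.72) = 0.66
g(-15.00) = -0.31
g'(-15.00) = -0.00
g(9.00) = -0.27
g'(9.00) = -0.00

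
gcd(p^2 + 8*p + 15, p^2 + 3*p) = p + 3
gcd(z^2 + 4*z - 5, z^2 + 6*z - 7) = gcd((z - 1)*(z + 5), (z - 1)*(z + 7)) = z - 1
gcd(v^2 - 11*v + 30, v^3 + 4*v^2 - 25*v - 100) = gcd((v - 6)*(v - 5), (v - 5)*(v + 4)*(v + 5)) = v - 5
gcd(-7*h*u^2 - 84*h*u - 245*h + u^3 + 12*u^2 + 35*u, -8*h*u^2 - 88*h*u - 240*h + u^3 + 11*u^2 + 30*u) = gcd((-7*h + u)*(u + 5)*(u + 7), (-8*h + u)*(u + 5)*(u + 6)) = u + 5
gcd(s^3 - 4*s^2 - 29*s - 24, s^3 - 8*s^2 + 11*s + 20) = s + 1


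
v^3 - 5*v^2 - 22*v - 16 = (v - 8)*(v + 1)*(v + 2)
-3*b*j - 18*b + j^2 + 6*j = (-3*b + j)*(j + 6)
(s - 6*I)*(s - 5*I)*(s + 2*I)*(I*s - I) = I*s^4 + 9*s^3 - I*s^3 - 9*s^2 - 8*I*s^2 + 60*s + 8*I*s - 60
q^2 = q^2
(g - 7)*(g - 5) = g^2 - 12*g + 35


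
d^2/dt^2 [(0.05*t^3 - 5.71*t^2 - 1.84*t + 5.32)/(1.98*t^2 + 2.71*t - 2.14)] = (-2.22044604925031e-16*t^5 + 48.008494*t^3 - 21.767124*t^2 + 125.871528*t + 49.584208)/(7.762392*t^6 + 31.872852*t^5 + 18.454986*t^4 - 48.994361*t^3 - 19.946298*t^2 + 37.232148*t - 9.800344)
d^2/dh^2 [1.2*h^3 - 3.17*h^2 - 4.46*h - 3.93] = 7.2*h - 6.34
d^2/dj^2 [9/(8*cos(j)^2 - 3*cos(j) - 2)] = 9*(256*sin(j)^4 - 201*sin(j)^2 + 84*cos(j) - 18*cos(3*j) - 105)/(8*sin(j)^2 + 3*cos(j) - 6)^3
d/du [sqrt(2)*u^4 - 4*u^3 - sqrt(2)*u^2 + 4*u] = 4*sqrt(2)*u^3 - 12*u^2 - 2*sqrt(2)*u + 4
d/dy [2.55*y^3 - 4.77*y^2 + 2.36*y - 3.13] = 7.65*y^2 - 9.54*y + 2.36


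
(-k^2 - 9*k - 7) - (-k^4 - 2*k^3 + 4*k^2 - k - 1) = k^4 + 2*k^3 - 5*k^2 - 8*k - 6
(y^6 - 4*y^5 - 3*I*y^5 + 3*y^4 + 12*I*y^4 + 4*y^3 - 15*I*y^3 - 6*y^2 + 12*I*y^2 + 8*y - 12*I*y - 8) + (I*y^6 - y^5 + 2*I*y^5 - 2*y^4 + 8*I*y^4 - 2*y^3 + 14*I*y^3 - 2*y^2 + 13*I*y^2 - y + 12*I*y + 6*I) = y^6 + I*y^6 - 5*y^5 - I*y^5 + y^4 + 20*I*y^4 + 2*y^3 - I*y^3 - 8*y^2 + 25*I*y^2 + 7*y - 8 + 6*I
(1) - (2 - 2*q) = 2*q - 1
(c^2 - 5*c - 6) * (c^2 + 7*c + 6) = c^4 + 2*c^3 - 35*c^2 - 72*c - 36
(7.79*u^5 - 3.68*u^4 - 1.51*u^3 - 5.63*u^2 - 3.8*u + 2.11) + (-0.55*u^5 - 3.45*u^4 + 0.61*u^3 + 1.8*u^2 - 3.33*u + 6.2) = 7.24*u^5 - 7.13*u^4 - 0.9*u^3 - 3.83*u^2 - 7.13*u + 8.31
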